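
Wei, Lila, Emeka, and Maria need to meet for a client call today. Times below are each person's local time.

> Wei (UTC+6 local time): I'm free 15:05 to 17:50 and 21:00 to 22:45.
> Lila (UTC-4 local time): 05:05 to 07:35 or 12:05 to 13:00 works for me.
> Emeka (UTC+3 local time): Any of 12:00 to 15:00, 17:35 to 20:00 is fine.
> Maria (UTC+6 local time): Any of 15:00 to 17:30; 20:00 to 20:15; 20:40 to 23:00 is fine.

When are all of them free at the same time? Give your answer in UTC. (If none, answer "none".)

Wei in UTC: 09:05-11:50, 15:00-16:45 (subtract 6h to convert from UTC+6).
Lila in UTC: 09:05-11:35, 16:05-17:00 (add 4h to convert from UTC-4).
Emeka in UTC: 09:00-12:00, 14:35-17:00 (subtract 3h to convert from UTC+3).
Maria in UTC: 09:00-11:30, 14:00-14:15, 14:40-17:00 (subtract 6h to convert from UTC+6).
Wei ∩ Lila: 09:05-11:35, 16:05-16:45.
Wei ∩ Lila ∩ Emeka: 09:05-11:35, 16:05-16:45.
Wei ∩ Lila ∩ Emeka ∩ Maria: 09:05-11:30, 16:05-16:45.
So the common availability across everyone is 09:05-11:30, 16:05-16:45.

09:05-11:30, 16:05-16:45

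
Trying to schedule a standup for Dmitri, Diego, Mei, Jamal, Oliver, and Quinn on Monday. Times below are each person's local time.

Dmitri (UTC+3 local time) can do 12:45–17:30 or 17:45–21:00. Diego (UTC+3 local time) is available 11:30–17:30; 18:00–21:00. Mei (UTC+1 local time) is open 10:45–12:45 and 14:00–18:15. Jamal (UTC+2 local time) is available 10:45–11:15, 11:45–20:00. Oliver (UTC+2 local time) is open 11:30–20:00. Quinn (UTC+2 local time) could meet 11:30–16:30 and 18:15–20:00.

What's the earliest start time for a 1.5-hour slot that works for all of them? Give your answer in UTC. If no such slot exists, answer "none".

Dmitri in UTC: 09:45-14:30, 14:45-18:00 (subtract 3h to convert from UTC+3).
Diego in UTC: 08:30-14:30, 15:00-18:00 (subtract 3h to convert from UTC+3).
Mei in UTC: 09:45-11:45, 13:00-17:15 (subtract 1h to convert from UTC+1).
Jamal in UTC: 08:45-09:15, 09:45-18:00 (subtract 2h to convert from UTC+2).
Oliver in UTC: 09:30-18:00 (subtract 2h to convert from UTC+2).
Quinn in UTC: 09:30-14:30, 16:15-18:00 (subtract 2h to convert from UTC+2).
Dmitri ∩ Diego: 09:45-14:30, 15:00-18:00.
Dmitri ∩ Diego ∩ Mei: 09:45-11:45, 13:00-14:30, 15:00-17:15.
Dmitri ∩ Diego ∩ Mei ∩ Jamal: 09:45-11:45, 13:00-14:30, 15:00-17:15.
Dmitri ∩ Diego ∩ Mei ∩ Jamal ∩ Oliver: 09:45-11:45, 13:00-14:30, 15:00-17:15.
Dmitri ∩ Diego ∩ Mei ∩ Jamal ∩ Oliver ∩ Quinn: 09:45-11:45, 13:00-14:30, 16:15-17:15.
The first common window of at least 90 minutes is 09:45-11:45, so the earliest start is 09:45.

09:45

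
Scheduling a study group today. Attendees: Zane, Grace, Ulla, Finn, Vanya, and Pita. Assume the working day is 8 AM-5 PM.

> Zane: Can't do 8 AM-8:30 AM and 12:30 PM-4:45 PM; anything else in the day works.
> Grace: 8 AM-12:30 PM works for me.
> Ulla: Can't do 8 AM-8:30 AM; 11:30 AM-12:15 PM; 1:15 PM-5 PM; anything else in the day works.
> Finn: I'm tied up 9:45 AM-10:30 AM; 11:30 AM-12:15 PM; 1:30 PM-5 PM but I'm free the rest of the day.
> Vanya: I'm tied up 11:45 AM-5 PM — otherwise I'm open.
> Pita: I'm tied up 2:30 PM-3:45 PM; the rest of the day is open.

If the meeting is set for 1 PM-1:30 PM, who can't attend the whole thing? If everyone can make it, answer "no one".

Grace, Ulla, Vanya, Zane

Zane free: 08:30-12:30, 16:45-17:00 (invert busy blocks within the working day).
Grace free: 08:00-12:30.
Ulla free: 08:30-11:30, 12:15-13:15 (invert busy blocks within the working day).
Finn free: 08:00-09:45, 10:30-11:30, 12:15-13:30 (invert busy blocks within the working day).
Vanya free: 08:00-11:45 (invert busy blocks within the working day).
Pita free: 08:00-14:30, 15:45-17:00 (invert busy blocks within the working day).
Zane: not fully free for 13:00-13:30. Grace: not fully free for 13:00-13:30. Ulla: not fully free for 13:00-13:30. Finn: free for 13:00-13:30. Vanya: not fully free for 13:00-13:30. Pita: free for 13:00-13:30.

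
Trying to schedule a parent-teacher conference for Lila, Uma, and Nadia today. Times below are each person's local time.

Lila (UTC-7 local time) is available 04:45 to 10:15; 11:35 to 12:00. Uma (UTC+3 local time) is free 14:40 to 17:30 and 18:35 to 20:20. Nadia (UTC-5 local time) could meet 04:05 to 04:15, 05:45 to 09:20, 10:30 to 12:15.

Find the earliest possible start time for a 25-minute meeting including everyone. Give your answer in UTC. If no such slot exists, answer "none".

11:45

Lila in UTC: 11:45-17:15, 18:35-19:00 (add 7h to convert from UTC-7).
Uma in UTC: 11:40-14:30, 15:35-17:20 (subtract 3h to convert from UTC+3).
Nadia in UTC: 09:05-09:15, 10:45-14:20, 15:30-17:15 (add 5h to convert from UTC-5).
Lila ∩ Uma: 11:45-14:30, 15:35-17:15.
Lila ∩ Uma ∩ Nadia: 11:45-14:20, 15:35-17:15.
The first common window of at least 25 minutes is 11:45-14:20, so the earliest start is 11:45.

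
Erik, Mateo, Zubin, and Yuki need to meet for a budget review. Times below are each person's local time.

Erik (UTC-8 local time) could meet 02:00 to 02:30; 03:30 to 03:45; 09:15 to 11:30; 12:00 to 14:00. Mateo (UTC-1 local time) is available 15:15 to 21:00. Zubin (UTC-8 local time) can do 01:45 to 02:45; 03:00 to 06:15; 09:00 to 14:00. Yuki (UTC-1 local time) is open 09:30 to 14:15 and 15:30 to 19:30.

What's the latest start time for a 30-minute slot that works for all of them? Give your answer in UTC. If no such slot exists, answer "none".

20:00

Erik in UTC: 10:00-10:30, 11:30-11:45, 17:15-19:30, 20:00-22:00 (add 8h to convert from UTC-8).
Mateo in UTC: 16:15-22:00 (add 1h to convert from UTC-1).
Zubin in UTC: 09:45-10:45, 11:00-14:15, 17:00-22:00 (add 8h to convert from UTC-8).
Yuki in UTC: 10:30-15:15, 16:30-20:30 (add 1h to convert from UTC-1).
Erik ∩ Mateo: 17:15-19:30, 20:00-22:00.
Erik ∩ Mateo ∩ Zubin: 17:15-19:30, 20:00-22:00.
Erik ∩ Mateo ∩ Zubin ∩ Yuki: 17:15-19:30, 20:00-20:30.
The last common window of at least 30 minutes is 20:00-20:30; a 30-minute meeting can start as late as 20:00 and still end by 20:30.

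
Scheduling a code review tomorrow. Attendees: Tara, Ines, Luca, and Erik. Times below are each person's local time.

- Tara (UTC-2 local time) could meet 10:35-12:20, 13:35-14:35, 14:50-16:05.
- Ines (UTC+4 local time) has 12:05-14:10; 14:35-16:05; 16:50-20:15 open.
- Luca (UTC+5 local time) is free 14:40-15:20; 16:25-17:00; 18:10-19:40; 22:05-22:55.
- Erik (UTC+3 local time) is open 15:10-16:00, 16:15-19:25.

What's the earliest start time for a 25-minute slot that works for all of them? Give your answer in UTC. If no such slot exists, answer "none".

13:15

Tara in UTC: 12:35-14:20, 15:35-16:35, 16:50-18:05 (add 2h to convert from UTC-2).
Ines in UTC: 08:05-10:10, 10:35-12:05, 12:50-16:15 (subtract 4h to convert from UTC+4).
Luca in UTC: 09:40-10:20, 11:25-12:00, 13:10-14:40, 17:05-17:55 (subtract 5h to convert from UTC+5).
Erik in UTC: 12:10-13:00, 13:15-16:25 (subtract 3h to convert from UTC+3).
Tara ∩ Ines: 12:50-14:20, 15:35-16:15.
Tara ∩ Ines ∩ Luca: 13:10-14:20.
Tara ∩ Ines ∩ Luca ∩ Erik: 13:15-14:20.
Those are the intersection windows.
The first common window of at least 25 minutes is 13:15-14:20, so the earliest start is 13:15.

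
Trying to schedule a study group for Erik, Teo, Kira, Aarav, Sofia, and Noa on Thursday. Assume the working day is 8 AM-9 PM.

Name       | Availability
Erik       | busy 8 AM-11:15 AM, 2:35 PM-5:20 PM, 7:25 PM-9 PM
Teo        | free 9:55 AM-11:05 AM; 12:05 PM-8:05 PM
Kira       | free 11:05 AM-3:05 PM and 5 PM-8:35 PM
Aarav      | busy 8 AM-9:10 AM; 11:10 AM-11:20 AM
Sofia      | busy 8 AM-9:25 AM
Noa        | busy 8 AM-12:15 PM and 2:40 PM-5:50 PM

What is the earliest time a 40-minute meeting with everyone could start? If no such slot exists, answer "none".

12:15

Erik free: 11:15-14:35, 17:20-19:25 (invert busy blocks within the working day).
Teo free: 09:55-11:05, 12:05-20:05.
Kira free: 11:05-15:05, 17:00-20:35.
Aarav free: 09:10-11:10, 11:20-21:00 (invert busy blocks within the working day).
Sofia free: 09:25-21:00 (invert busy blocks within the working day).
Noa free: 12:15-14:40, 17:50-21:00 (invert busy blocks within the working day).
Erik ∩ Teo: 12:05-14:35, 17:20-19:25.
Erik ∩ Teo ∩ Kira: 12:05-14:35, 17:20-19:25.
Erik ∩ Teo ∩ Kira ∩ Aarav: 12:05-14:35, 17:20-19:25.
Erik ∩ Teo ∩ Kira ∩ Aarav ∩ Sofia: 12:05-14:35, 17:20-19:25.
Erik ∩ Teo ∩ Kira ∩ Aarav ∩ Sofia ∩ Noa: 12:15-14:35, 17:50-19:25.
The first common window of at least 40 minutes is 12:15-14:35, so the earliest start is 12:15.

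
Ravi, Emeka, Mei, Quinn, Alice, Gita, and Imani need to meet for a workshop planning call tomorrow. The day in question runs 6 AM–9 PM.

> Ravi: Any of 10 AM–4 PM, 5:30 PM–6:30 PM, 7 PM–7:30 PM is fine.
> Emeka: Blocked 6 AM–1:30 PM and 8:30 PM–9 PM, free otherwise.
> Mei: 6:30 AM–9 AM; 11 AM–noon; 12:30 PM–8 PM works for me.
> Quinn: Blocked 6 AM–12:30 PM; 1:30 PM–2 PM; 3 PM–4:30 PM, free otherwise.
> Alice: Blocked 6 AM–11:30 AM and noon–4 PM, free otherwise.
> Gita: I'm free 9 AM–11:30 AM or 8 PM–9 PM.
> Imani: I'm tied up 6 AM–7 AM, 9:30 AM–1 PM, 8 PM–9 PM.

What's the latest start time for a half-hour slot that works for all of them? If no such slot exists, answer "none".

none

Ravi free: 10:00-16:00, 17:30-18:30, 19:00-19:30.
Emeka free: 13:30-20:30 (invert busy blocks within the working day).
Mei free: 06:30-09:00, 11:00-12:00, 12:30-20:00.
Quinn free: 12:30-13:30, 14:00-15:00, 16:30-21:00 (invert busy blocks within the working day).
Alice free: 11:30-12:00, 16:00-21:00 (invert busy blocks within the working day).
Gita free: 09:00-11:30, 20:00-21:00.
Imani free: 07:00-09:30, 13:00-20:00 (invert busy blocks within the working day).
Ravi ∩ Emeka: 13:30-16:00, 17:30-18:30, 19:00-19:30.
Ravi ∩ Emeka ∩ Mei: 13:30-16:00, 17:30-18:30, 19:00-19:30.
Ravi ∩ Emeka ∩ Mei ∩ Quinn: 14:00-15:00, 17:30-18:30, 19:00-19:30.
Ravi ∩ Emeka ∩ Mei ∩ Quinn ∩ Alice: 17:30-18:30, 19:00-19:30.
Ravi ∩ Emeka ∩ Mei ∩ Quinn ∩ Alice ∩ Gita: ∅.
Ravi ∩ Emeka ∩ Mei ∩ Quinn ∩ Alice ∩ Gita ∩ Imani: ∅.
There is no time when everyone is free.
No common window is at least 30 minutes long.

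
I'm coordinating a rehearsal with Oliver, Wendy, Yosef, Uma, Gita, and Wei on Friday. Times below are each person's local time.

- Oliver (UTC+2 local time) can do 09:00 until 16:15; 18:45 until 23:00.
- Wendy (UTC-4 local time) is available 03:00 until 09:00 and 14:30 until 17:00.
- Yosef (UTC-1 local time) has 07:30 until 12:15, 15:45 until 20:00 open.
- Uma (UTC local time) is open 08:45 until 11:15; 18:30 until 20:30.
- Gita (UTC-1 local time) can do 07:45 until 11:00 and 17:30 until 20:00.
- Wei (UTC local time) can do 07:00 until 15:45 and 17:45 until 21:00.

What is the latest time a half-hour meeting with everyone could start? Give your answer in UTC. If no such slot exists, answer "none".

20:00

Oliver in UTC: 07:00-14:15, 16:45-21:00 (subtract 2h to convert from UTC+2).
Wendy in UTC: 07:00-13:00, 18:30-21:00 (add 4h to convert from UTC-4).
Yosef in UTC: 08:30-13:15, 16:45-21:00 (add 1h to convert from UTC-1).
Uma in UTC: 08:45-11:15, 18:30-20:30.
Gita in UTC: 08:45-12:00, 18:30-21:00 (add 1h to convert from UTC-1).
Wei in UTC: 07:00-15:45, 17:45-21:00.
Oliver ∩ Wendy: 07:00-13:00, 18:30-21:00.
Oliver ∩ Wendy ∩ Yosef: 08:30-13:00, 18:30-21:00.
Oliver ∩ Wendy ∩ Yosef ∩ Uma: 08:45-11:15, 18:30-20:30.
Oliver ∩ Wendy ∩ Yosef ∩ Uma ∩ Gita: 08:45-11:15, 18:30-20:30.
Oliver ∩ Wendy ∩ Yosef ∩ Uma ∩ Gita ∩ Wei: 08:45-11:15, 18:30-20:30.
So the common availability across everyone is 08:45-11:15, 18:30-20:30.
The last common window of at least 30 minutes is 18:30-20:30; a 30-minute meeting can start as late as 20:00 and still end by 20:30.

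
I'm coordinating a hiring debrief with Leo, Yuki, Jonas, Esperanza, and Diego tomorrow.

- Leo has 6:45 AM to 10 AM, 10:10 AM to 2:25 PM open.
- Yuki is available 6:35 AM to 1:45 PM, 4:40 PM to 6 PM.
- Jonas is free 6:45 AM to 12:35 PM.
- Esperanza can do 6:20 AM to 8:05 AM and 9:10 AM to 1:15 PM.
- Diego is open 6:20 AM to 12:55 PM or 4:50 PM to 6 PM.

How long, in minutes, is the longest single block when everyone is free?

Leo ∩ Yuki: 06:45-10:00, 10:10-13:45.
Leo ∩ Yuki ∩ Jonas: 06:45-10:00, 10:10-12:35.
Leo ∩ Yuki ∩ Jonas ∩ Esperanza: 06:45-08:05, 09:10-10:00, 10:10-12:35.
Leo ∩ Yuki ∩ Jonas ∩ Esperanza ∩ Diego: 06:45-08:05, 09:10-10:00, 10:10-12:35.
Those are the intersection windows.
The longest is 10:10-12:35 at 145 minutes.

145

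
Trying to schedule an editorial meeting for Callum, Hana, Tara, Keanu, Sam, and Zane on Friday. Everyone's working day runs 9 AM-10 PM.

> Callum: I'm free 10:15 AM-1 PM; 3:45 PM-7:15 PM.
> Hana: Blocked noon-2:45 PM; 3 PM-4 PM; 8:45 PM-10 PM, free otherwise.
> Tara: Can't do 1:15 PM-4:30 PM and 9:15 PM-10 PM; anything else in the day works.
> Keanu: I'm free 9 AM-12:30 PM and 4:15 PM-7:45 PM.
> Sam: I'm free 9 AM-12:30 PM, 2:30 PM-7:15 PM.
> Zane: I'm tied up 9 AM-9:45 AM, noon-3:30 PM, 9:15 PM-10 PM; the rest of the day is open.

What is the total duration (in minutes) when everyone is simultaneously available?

Callum free: 10:15-13:00, 15:45-19:15.
Hana free: 09:00-12:00, 14:45-15:00, 16:00-20:45 (invert busy blocks within the working day).
Tara free: 09:00-13:15, 16:30-21:15 (invert busy blocks within the working day).
Keanu free: 09:00-12:30, 16:15-19:45.
Sam free: 09:00-12:30, 14:30-19:15.
Zane free: 09:45-12:00, 15:30-21:15 (invert busy blocks within the working day).
Callum ∩ Hana: 10:15-12:00, 16:00-19:15.
Callum ∩ Hana ∩ Tara: 10:15-12:00, 16:30-19:15.
Callum ∩ Hana ∩ Tara ∩ Keanu: 10:15-12:00, 16:30-19:15.
Callum ∩ Hana ∩ Tara ∩ Keanu ∩ Sam: 10:15-12:00, 16:30-19:15.
Callum ∩ Hana ∩ Tara ∩ Keanu ∩ Sam ∩ Zane: 10:15-12:00, 16:30-19:15.
So the common availability across everyone is 10:15-12:00, 16:30-19:15.
Summing the common windows: 105 + 165 = 270 minutes.

270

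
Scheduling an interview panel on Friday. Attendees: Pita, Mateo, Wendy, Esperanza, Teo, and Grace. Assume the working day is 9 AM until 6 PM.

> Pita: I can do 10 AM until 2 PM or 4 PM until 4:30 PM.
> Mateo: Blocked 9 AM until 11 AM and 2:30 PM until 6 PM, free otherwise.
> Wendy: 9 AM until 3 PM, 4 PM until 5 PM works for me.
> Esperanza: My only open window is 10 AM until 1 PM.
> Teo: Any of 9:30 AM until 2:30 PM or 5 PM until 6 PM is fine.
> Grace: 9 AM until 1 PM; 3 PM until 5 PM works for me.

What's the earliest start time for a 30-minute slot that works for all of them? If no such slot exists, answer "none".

Pita free: 10:00-14:00, 16:00-16:30.
Mateo free: 11:00-14:30 (invert busy blocks within the working day).
Wendy free: 09:00-15:00, 16:00-17:00.
Esperanza free: 10:00-13:00.
Teo free: 09:30-14:30, 17:00-18:00.
Grace free: 09:00-13:00, 15:00-17:00.
Pita ∩ Mateo: 11:00-14:00.
Pita ∩ Mateo ∩ Wendy: 11:00-14:00.
Pita ∩ Mateo ∩ Wendy ∩ Esperanza: 11:00-13:00.
Pita ∩ Mateo ∩ Wendy ∩ Esperanza ∩ Teo: 11:00-13:00.
Pita ∩ Mateo ∩ Wendy ∩ Esperanza ∩ Teo ∩ Grace: 11:00-13:00.
The first common window of at least 30 minutes is 11:00-13:00, so the earliest start is 11:00.

11:00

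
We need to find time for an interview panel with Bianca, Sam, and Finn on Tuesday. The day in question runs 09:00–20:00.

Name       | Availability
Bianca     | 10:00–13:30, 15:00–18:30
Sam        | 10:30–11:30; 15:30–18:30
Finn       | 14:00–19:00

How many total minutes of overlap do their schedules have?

Bianca ∩ Sam: 10:30-11:30, 15:30-18:30.
Bianca ∩ Sam ∩ Finn: 15:30-18:30.
Those are the intersection windows.
That's a single block of 180 minutes.

180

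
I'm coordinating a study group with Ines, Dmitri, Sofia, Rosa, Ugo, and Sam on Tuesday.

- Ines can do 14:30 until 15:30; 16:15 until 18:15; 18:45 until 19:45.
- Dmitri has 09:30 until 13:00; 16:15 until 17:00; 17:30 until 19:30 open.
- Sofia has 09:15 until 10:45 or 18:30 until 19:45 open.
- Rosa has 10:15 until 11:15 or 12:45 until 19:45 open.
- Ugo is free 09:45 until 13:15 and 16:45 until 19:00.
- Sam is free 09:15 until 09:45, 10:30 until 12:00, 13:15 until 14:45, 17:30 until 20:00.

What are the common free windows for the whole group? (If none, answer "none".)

Ines ∩ Dmitri: 16:15-17:00, 17:30-18:15, 18:45-19:30.
Ines ∩ Dmitri ∩ Sofia: 18:45-19:30.
Ines ∩ Dmitri ∩ Sofia ∩ Rosa: 18:45-19:30.
Ines ∩ Dmitri ∩ Sofia ∩ Rosa ∩ Ugo: 18:45-19:00.
Ines ∩ Dmitri ∩ Sofia ∩ Rosa ∩ Ugo ∩ Sam: 18:45-19:00.

18:45-19:00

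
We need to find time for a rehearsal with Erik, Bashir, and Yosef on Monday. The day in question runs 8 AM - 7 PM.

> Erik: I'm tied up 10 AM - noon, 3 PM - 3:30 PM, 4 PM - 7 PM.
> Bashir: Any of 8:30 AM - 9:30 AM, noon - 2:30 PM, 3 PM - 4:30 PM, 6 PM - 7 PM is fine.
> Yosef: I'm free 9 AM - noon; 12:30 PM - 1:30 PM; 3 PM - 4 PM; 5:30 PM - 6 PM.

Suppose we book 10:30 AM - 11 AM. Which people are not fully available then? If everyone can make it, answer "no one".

Erik free: 08:00-10:00, 12:00-15:00, 15:30-16:00 (invert busy blocks within the working day).
Bashir free: 08:30-09:30, 12:00-14:30, 15:00-16:30, 18:00-19:00.
Yosef free: 09:00-12:00, 12:30-13:30, 15:00-16:00, 17:30-18:00.
Erik: not fully free for 10:30-11:00. Bashir: not fully free for 10:30-11:00. Yosef: free for 10:30-11:00.

Bashir, Erik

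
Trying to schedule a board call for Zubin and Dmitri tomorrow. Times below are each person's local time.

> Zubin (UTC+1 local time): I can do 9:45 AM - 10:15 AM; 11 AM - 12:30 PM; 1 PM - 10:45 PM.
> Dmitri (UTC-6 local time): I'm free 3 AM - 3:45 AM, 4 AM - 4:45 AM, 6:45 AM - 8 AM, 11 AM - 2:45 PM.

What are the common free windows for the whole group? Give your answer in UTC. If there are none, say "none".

Zubin in UTC: 08:45-09:15, 10:00-11:30, 12:00-21:45 (subtract 1h to convert from UTC+1).
Dmitri in UTC: 09:00-09:45, 10:00-10:45, 12:45-14:00, 17:00-20:45 (add 6h to convert from UTC-6).
Zubin ∩ Dmitri: 09:00-09:15, 10:00-10:45, 12:45-14:00, 17:00-20:45.

09:00-09:15, 10:00-10:45, 12:45-14:00, 17:00-20:45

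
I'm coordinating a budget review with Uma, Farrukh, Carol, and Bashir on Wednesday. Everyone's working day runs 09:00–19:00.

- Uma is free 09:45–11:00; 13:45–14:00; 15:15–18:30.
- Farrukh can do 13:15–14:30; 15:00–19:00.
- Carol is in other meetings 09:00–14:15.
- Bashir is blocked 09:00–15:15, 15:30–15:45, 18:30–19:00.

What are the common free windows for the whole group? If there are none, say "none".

15:15-15:30, 15:45-18:30

Uma free: 09:45-11:00, 13:45-14:00, 15:15-18:30.
Farrukh free: 13:15-14:30, 15:00-19:00.
Carol free: 14:15-19:00 (invert busy blocks within the working day).
Bashir free: 15:15-15:30, 15:45-18:30 (invert busy blocks within the working day).
Uma ∩ Farrukh: 13:45-14:00, 15:15-18:30.
Uma ∩ Farrukh ∩ Carol: 15:15-18:30.
Uma ∩ Farrukh ∩ Carol ∩ Bashir: 15:15-15:30, 15:45-18:30.
Those are the intersection windows.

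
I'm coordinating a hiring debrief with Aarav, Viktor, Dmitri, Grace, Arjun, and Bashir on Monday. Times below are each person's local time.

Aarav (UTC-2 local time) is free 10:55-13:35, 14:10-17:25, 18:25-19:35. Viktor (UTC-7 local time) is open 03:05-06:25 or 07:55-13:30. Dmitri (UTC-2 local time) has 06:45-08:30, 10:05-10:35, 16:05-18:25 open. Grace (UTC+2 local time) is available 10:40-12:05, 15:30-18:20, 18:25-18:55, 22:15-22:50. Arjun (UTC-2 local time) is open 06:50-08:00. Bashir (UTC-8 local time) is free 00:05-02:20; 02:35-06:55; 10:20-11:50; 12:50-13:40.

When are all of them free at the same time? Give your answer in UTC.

none

Aarav in UTC: 12:55-15:35, 16:10-19:25, 20:25-21:35 (add 2h to convert from UTC-2).
Viktor in UTC: 10:05-13:25, 14:55-20:30 (add 7h to convert from UTC-7).
Dmitri in UTC: 08:45-10:30, 12:05-12:35, 18:05-20:25 (add 2h to convert from UTC-2).
Grace in UTC: 08:40-10:05, 13:30-16:20, 16:25-16:55, 20:15-20:50 (subtract 2h to convert from UTC+2).
Arjun in UTC: 08:50-10:00 (add 2h to convert from UTC-2).
Bashir in UTC: 08:05-10:20, 10:35-14:55, 18:20-19:50, 20:50-21:40 (add 8h to convert from UTC-8).
Aarav ∩ Viktor: 12:55-13:25, 14:55-15:35, 16:10-19:25, 20:25-20:30.
Aarav ∩ Viktor ∩ Dmitri: 18:05-19:25.
Aarav ∩ Viktor ∩ Dmitri ∩ Grace: ∅.
Aarav ∩ Viktor ∩ Dmitri ∩ Grace ∩ Arjun: ∅.
Aarav ∩ Viktor ∩ Dmitri ∩ Grace ∩ Arjun ∩ Bashir: ∅.
There is no time when everyone is free.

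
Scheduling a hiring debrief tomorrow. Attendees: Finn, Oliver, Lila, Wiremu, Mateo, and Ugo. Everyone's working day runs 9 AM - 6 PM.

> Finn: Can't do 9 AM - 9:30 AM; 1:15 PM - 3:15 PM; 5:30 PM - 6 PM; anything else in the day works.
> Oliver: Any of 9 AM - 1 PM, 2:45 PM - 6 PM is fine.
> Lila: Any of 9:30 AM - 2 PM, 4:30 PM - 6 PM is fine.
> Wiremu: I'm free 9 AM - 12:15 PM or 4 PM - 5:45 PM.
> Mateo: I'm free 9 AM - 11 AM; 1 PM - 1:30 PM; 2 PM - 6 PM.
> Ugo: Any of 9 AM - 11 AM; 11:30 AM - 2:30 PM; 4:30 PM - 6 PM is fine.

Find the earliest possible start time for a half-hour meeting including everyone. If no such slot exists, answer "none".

09:30

Finn free: 09:30-13:15, 15:15-17:30 (invert busy blocks within the working day).
Oliver free: 09:00-13:00, 14:45-18:00.
Lila free: 09:30-14:00, 16:30-18:00.
Wiremu free: 09:00-12:15, 16:00-17:45.
Mateo free: 09:00-11:00, 13:00-13:30, 14:00-18:00.
Ugo free: 09:00-11:00, 11:30-14:30, 16:30-18:00.
Finn ∩ Oliver: 09:30-13:00, 15:15-17:30.
Finn ∩ Oliver ∩ Lila: 09:30-13:00, 16:30-17:30.
Finn ∩ Oliver ∩ Lila ∩ Wiremu: 09:30-12:15, 16:30-17:30.
Finn ∩ Oliver ∩ Lila ∩ Wiremu ∩ Mateo: 09:30-11:00, 16:30-17:30.
Finn ∩ Oliver ∩ Lila ∩ Wiremu ∩ Mateo ∩ Ugo: 09:30-11:00, 16:30-17:30.
Those are the intersection windows.
The first common window of at least 30 minutes is 09:30-11:00, so the earliest start is 09:30.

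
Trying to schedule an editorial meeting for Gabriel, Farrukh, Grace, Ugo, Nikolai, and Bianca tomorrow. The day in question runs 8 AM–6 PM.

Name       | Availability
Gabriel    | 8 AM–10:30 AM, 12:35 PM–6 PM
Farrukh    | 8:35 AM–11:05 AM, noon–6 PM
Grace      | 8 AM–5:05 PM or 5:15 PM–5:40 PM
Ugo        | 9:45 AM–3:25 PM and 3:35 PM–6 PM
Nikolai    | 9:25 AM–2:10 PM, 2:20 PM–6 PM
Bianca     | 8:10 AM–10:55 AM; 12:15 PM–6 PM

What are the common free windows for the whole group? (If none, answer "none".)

Gabriel ∩ Farrukh: 08:35-10:30, 12:35-18:00.
Gabriel ∩ Farrukh ∩ Grace: 08:35-10:30, 12:35-17:05, 17:15-17:40.
Gabriel ∩ Farrukh ∩ Grace ∩ Ugo: 09:45-10:30, 12:35-15:25, 15:35-17:05, 17:15-17:40.
Gabriel ∩ Farrukh ∩ Grace ∩ Ugo ∩ Nikolai: 09:45-10:30, 12:35-14:10, 14:20-15:25, 15:35-17:05, 17:15-17:40.
Gabriel ∩ Farrukh ∩ Grace ∩ Ugo ∩ Nikolai ∩ Bianca: 09:45-10:30, 12:35-14:10, 14:20-15:25, 15:35-17:05, 17:15-17:40.

09:45-10:30, 12:35-14:10, 14:20-15:25, 15:35-17:05, 17:15-17:40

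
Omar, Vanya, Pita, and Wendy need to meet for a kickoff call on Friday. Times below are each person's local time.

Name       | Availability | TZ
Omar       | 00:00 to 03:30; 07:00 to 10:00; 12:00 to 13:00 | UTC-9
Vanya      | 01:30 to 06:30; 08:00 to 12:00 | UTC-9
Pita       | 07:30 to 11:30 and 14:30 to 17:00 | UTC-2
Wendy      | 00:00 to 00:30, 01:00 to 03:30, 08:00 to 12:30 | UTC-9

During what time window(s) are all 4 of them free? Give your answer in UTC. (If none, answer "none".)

Omar in UTC: 09:00-12:30, 16:00-19:00, 21:00-22:00 (add 9h to convert from UTC-9).
Vanya in UTC: 10:30-15:30, 17:00-21:00 (add 9h to convert from UTC-9).
Pita in UTC: 09:30-13:30, 16:30-19:00 (add 2h to convert from UTC-2).
Wendy in UTC: 09:00-09:30, 10:00-12:30, 17:00-21:30 (add 9h to convert from UTC-9).
Omar ∩ Vanya: 10:30-12:30, 17:00-19:00.
Omar ∩ Vanya ∩ Pita: 10:30-12:30, 17:00-19:00.
Omar ∩ Vanya ∩ Pita ∩ Wendy: 10:30-12:30, 17:00-19:00.
So the common availability across everyone is 10:30-12:30, 17:00-19:00.

10:30-12:30, 17:00-19:00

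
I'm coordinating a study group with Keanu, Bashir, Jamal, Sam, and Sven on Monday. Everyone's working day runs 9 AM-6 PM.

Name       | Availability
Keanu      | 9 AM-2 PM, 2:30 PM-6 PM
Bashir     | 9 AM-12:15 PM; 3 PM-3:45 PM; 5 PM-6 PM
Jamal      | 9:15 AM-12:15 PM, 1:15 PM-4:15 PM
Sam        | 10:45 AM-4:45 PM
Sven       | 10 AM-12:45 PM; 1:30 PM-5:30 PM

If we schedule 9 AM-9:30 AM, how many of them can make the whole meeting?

Keanu and Bashir can make the full 09:00-09:30 slot — that's 2.

2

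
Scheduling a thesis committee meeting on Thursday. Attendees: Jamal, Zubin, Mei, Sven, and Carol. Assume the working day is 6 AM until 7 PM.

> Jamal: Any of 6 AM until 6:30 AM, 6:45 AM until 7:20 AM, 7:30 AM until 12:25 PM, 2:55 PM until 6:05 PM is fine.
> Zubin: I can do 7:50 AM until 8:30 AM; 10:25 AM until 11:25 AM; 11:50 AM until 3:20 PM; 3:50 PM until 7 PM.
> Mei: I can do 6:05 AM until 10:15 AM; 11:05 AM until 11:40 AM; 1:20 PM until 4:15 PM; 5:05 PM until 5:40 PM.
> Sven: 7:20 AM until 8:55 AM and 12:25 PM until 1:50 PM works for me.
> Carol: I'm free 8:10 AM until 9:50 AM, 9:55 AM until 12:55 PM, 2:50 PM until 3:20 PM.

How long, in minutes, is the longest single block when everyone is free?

Jamal ∩ Zubin: 07:50-08:30, 10:25-11:25, 11:50-12:25, 14:55-15:20, 15:50-18:05.
Jamal ∩ Zubin ∩ Mei: 07:50-08:30, 11:05-11:25, 14:55-15:20, 15:50-16:15, 17:05-17:40.
Jamal ∩ Zubin ∩ Mei ∩ Sven: 07:50-08:30.
Jamal ∩ Zubin ∩ Mei ∩ Sven ∩ Carol: 08:10-08:30.
The longest is 08:10-08:30 at 20 minutes.

20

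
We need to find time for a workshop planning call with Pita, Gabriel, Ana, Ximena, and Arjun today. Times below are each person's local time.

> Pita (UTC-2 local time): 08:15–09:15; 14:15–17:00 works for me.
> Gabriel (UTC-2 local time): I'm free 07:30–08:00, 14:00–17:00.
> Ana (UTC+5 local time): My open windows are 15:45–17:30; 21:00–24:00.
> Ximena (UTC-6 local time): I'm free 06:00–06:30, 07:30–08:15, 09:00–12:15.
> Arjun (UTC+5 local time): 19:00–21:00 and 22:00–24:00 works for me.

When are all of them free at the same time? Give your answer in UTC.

17:00-18:15

Pita in UTC: 10:15-11:15, 16:15-19:00 (add 2h to convert from UTC-2).
Gabriel in UTC: 09:30-10:00, 16:00-19:00 (add 2h to convert from UTC-2).
Ana in UTC: 10:45-12:30, 16:00-19:00 (subtract 5h to convert from UTC+5).
Ximena in UTC: 12:00-12:30, 13:30-14:15, 15:00-18:15 (add 6h to convert from UTC-6).
Arjun in UTC: 14:00-16:00, 17:00-19:00 (subtract 5h to convert from UTC+5).
Pita ∩ Gabriel: 16:15-19:00.
Pita ∩ Gabriel ∩ Ana: 16:15-19:00.
Pita ∩ Gabriel ∩ Ana ∩ Ximena: 16:15-18:15.
Pita ∩ Gabriel ∩ Ana ∩ Ximena ∩ Arjun: 17:00-18:15.
So the common availability across everyone is 17:00-18:15.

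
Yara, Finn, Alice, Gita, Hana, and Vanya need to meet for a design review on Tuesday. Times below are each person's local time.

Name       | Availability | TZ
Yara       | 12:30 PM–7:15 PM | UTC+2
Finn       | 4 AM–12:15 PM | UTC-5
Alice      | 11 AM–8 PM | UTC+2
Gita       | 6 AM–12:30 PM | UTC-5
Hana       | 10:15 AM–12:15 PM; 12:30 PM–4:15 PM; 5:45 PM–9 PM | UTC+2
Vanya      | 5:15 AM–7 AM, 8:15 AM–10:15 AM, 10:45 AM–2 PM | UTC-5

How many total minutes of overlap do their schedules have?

Yara in UTC: 10:30-17:15 (subtract 2h to convert from UTC+2).
Finn in UTC: 09:00-17:15 (add 5h to convert from UTC-5).
Alice in UTC: 09:00-18:00 (subtract 2h to convert from UTC+2).
Gita in UTC: 11:00-17:30 (add 5h to convert from UTC-5).
Hana in UTC: 08:15-10:15, 10:30-14:15, 15:45-19:00 (subtract 2h to convert from UTC+2).
Vanya in UTC: 10:15-12:00, 13:15-15:15, 15:45-19:00 (add 5h to convert from UTC-5).
Yara ∩ Finn: 10:30-17:15.
Yara ∩ Finn ∩ Alice: 10:30-17:15.
Yara ∩ Finn ∩ Alice ∩ Gita: 11:00-17:15.
Yara ∩ Finn ∩ Alice ∩ Gita ∩ Hana: 11:00-14:15, 15:45-17:15.
Yara ∩ Finn ∩ Alice ∩ Gita ∩ Hana ∩ Vanya: 11:00-12:00, 13:15-14:15, 15:45-17:15.
Those are the intersection windows.
Summing the common windows: 60 + 60 + 90 = 210 minutes.

210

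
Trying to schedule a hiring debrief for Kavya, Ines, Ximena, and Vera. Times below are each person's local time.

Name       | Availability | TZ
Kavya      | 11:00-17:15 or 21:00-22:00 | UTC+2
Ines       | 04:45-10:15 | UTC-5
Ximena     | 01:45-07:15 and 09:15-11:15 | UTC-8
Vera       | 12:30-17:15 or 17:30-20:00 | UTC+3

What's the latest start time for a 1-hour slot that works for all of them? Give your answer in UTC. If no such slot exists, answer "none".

Kavya in UTC: 09:00-15:15, 19:00-20:00 (subtract 2h to convert from UTC+2).
Ines in UTC: 09:45-15:15 (add 5h to convert from UTC-5).
Ximena in UTC: 09:45-15:15, 17:15-19:15 (add 8h to convert from UTC-8).
Vera in UTC: 09:30-14:15, 14:30-17:00 (subtract 3h to convert from UTC+3).
Kavya ∩ Ines: 09:45-15:15.
Kavya ∩ Ines ∩ Ximena: 09:45-15:15.
Kavya ∩ Ines ∩ Ximena ∩ Vera: 09:45-14:15, 14:30-15:15.
Those are the intersection windows.
The last common window of at least 60 minutes is 09:45-14:15; a 60-minute meeting can start as late as 13:15 and still end by 14:15.

13:15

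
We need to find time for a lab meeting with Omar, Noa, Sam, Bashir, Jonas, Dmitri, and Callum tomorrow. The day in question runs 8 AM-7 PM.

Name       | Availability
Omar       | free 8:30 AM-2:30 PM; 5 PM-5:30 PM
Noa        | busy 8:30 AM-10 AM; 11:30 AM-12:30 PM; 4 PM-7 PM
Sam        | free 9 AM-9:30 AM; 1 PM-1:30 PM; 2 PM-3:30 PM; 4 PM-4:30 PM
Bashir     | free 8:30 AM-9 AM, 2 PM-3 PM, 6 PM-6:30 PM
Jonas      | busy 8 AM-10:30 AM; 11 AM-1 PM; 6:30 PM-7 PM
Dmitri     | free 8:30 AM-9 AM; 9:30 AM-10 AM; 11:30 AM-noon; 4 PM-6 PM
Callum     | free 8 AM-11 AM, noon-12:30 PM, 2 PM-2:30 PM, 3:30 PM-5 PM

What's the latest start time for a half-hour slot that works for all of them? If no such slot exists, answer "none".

Omar free: 08:30-14:30, 17:00-17:30.
Noa free: 08:00-08:30, 10:00-11:30, 12:30-16:00 (invert busy blocks within the working day).
Sam free: 09:00-09:30, 13:00-13:30, 14:00-15:30, 16:00-16:30.
Bashir free: 08:30-09:00, 14:00-15:00, 18:00-18:30.
Jonas free: 10:30-11:00, 13:00-18:30 (invert busy blocks within the working day).
Dmitri free: 08:30-09:00, 09:30-10:00, 11:30-12:00, 16:00-18:00.
Callum free: 08:00-11:00, 12:00-12:30, 14:00-14:30, 15:30-17:00.
Omar ∩ Noa: 10:00-11:30, 12:30-14:30.
Omar ∩ Noa ∩ Sam: 13:00-13:30, 14:00-14:30.
Omar ∩ Noa ∩ Sam ∩ Bashir: 14:00-14:30.
Omar ∩ Noa ∩ Sam ∩ Bashir ∩ Jonas: 14:00-14:30.
Omar ∩ Noa ∩ Sam ∩ Bashir ∩ Jonas ∩ Dmitri: ∅.
Omar ∩ Noa ∩ Sam ∩ Bashir ∩ Jonas ∩ Dmitri ∩ Callum: ∅.
There is no time when everyone is free.
No common window is at least 30 minutes long.

none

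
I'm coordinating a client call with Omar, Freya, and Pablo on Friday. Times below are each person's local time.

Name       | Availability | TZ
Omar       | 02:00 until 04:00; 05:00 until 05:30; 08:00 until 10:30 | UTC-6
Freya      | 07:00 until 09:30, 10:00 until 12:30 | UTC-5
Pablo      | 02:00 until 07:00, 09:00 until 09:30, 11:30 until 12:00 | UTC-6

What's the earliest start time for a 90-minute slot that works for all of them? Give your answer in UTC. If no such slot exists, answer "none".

Omar in UTC: 08:00-10:00, 11:00-11:30, 14:00-16:30 (add 6h to convert from UTC-6).
Freya in UTC: 12:00-14:30, 15:00-17:30 (add 5h to convert from UTC-5).
Pablo in UTC: 08:00-13:00, 15:00-15:30, 17:30-18:00 (add 6h to convert from UTC-6).
Omar ∩ Freya: 14:00-14:30, 15:00-16:30.
Omar ∩ Freya ∩ Pablo: 15:00-15:30.
Those are the intersection windows.
No common window is at least 90 minutes long.

none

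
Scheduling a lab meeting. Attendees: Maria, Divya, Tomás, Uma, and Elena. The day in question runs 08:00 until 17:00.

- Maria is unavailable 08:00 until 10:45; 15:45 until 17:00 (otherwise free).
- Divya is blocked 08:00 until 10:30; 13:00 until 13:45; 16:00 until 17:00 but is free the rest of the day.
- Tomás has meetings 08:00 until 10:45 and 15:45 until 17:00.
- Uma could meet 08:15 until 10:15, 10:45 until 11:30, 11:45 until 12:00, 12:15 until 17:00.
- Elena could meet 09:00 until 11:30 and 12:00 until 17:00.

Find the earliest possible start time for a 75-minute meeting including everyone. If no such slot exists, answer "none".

13:45

Maria free: 10:45-15:45 (invert busy blocks within the working day).
Divya free: 10:30-13:00, 13:45-16:00 (invert busy blocks within the working day).
Tomás free: 10:45-15:45 (invert busy blocks within the working day).
Uma free: 08:15-10:15, 10:45-11:30, 11:45-12:00, 12:15-17:00.
Elena free: 09:00-11:30, 12:00-17:00.
Maria ∩ Divya: 10:45-13:00, 13:45-15:45.
Maria ∩ Divya ∩ Tomás: 10:45-13:00, 13:45-15:45.
Maria ∩ Divya ∩ Tomás ∩ Uma: 10:45-11:30, 11:45-12:00, 12:15-13:00, 13:45-15:45.
Maria ∩ Divya ∩ Tomás ∩ Uma ∩ Elena: 10:45-11:30, 12:15-13:00, 13:45-15:45.
The first common window of at least 75 minutes is 13:45-15:45, so the earliest start is 13:45.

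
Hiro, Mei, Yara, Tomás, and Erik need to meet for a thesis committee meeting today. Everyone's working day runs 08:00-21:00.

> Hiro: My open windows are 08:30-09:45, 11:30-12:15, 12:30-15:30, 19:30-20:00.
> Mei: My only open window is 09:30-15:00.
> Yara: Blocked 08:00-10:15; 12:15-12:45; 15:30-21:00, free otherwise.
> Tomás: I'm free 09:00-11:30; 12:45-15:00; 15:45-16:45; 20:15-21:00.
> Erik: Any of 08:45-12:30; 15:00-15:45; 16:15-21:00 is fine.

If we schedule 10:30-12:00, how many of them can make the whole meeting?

3

Hiro free: 08:30-09:45, 11:30-12:15, 12:30-15:30, 19:30-20:00.
Mei free: 09:30-15:00.
Yara free: 10:15-12:15, 12:45-15:30 (invert busy blocks within the working day).
Tomás free: 09:00-11:30, 12:45-15:00, 15:45-16:45, 20:15-21:00.
Erik free: 08:45-12:30, 15:00-15:45, 16:15-21:00.
Mei, Yara, and Erik can make the full 10:30-12:00 slot — that's 3.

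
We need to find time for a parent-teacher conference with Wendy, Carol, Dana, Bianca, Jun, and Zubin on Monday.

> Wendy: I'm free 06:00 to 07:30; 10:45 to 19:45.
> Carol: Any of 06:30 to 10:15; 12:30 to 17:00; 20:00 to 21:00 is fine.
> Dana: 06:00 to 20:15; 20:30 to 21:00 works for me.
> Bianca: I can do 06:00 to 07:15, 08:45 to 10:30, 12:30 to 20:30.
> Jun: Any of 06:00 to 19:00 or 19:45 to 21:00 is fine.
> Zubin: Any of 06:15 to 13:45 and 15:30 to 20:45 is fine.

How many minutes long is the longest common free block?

90

Wendy ∩ Carol: 06:30-07:30, 12:30-17:00.
Wendy ∩ Carol ∩ Dana: 06:30-07:30, 12:30-17:00.
Wendy ∩ Carol ∩ Dana ∩ Bianca: 06:30-07:15, 12:30-17:00.
Wendy ∩ Carol ∩ Dana ∩ Bianca ∩ Jun: 06:30-07:15, 12:30-17:00.
Wendy ∩ Carol ∩ Dana ∩ Bianca ∩ Jun ∩ Zubin: 06:30-07:15, 12:30-13:45, 15:30-17:00.
The longest is 15:30-17:00 at 90 minutes.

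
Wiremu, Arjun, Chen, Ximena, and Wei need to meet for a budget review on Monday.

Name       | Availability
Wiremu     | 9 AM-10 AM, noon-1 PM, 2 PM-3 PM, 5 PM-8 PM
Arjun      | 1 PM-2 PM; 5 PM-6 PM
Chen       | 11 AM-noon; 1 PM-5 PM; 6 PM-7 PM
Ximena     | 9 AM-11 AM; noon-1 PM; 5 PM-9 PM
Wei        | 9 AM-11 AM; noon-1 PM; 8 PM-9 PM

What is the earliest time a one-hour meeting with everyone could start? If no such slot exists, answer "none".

none

Wiremu ∩ Arjun: 17:00-18:00.
Wiremu ∩ Arjun ∩ Chen: ∅.
Wiremu ∩ Arjun ∩ Chen ∩ Ximena: ∅.
Wiremu ∩ Arjun ∩ Chen ∩ Ximena ∩ Wei: ∅.
There is no time when everyone is free.
No common window is at least 60 minutes long.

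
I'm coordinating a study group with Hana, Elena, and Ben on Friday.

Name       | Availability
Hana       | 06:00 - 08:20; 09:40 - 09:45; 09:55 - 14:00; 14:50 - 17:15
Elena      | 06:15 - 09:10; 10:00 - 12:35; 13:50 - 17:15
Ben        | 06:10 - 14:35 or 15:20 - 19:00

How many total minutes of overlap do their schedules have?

Hana ∩ Elena: 06:15-08:20, 10:00-12:35, 13:50-14:00, 14:50-17:15.
Hana ∩ Elena ∩ Ben: 06:15-08:20, 10:00-12:35, 13:50-14:00, 15:20-17:15.
Summing the common windows: 125 + 155 + 10 + 115 = 405 minutes.

405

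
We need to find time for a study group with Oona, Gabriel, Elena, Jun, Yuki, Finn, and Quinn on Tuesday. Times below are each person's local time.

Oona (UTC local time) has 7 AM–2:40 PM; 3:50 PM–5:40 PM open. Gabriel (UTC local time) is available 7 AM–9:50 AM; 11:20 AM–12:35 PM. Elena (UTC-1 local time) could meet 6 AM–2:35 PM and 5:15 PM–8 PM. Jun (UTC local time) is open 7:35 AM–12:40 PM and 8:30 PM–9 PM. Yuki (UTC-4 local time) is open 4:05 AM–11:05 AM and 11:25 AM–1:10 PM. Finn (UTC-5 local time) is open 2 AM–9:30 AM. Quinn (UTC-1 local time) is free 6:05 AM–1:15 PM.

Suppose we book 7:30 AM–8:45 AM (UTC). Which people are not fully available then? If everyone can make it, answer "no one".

Jun, Yuki

Oona in UTC: 07:00-14:40, 15:50-17:40.
Gabriel in UTC: 07:00-09:50, 11:20-12:35.
Elena in UTC: 07:00-15:35, 18:15-21:00 (add 1h to convert from UTC-1).
Jun in UTC: 07:35-12:40, 20:30-21:00.
Yuki in UTC: 08:05-15:05, 15:25-17:10 (add 4h to convert from UTC-4).
Finn in UTC: 07:00-14:30 (add 5h to convert from UTC-5).
Quinn in UTC: 07:05-14:15 (add 1h to convert from UTC-1).
Oona: free for 07:30-08:45. Gabriel: free for 07:30-08:45. Elena: free for 07:30-08:45. Jun: not fully free for 07:30-08:45. Yuki: not fully free for 07:30-08:45. Finn: free for 07:30-08:45. Quinn: free for 07:30-08:45.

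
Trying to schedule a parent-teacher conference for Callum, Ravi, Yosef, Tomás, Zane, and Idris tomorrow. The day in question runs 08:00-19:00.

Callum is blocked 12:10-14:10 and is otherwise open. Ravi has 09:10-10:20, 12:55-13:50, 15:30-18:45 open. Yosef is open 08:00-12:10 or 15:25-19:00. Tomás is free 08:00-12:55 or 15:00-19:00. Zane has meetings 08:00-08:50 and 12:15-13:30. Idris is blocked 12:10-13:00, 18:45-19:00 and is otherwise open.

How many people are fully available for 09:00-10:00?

5

Callum free: 08:00-12:10, 14:10-19:00 (invert busy blocks within the working day).
Ravi free: 09:10-10:20, 12:55-13:50, 15:30-18:45.
Yosef free: 08:00-12:10, 15:25-19:00.
Tomás free: 08:00-12:55, 15:00-19:00.
Zane free: 08:50-12:15, 13:30-19:00 (invert busy blocks within the working day).
Idris free: 08:00-12:10, 13:00-18:45 (invert busy blocks within the working day).
Callum, Yosef, Tomás, Zane, and Idris can make the full 09:00-10:00 slot — that's 5.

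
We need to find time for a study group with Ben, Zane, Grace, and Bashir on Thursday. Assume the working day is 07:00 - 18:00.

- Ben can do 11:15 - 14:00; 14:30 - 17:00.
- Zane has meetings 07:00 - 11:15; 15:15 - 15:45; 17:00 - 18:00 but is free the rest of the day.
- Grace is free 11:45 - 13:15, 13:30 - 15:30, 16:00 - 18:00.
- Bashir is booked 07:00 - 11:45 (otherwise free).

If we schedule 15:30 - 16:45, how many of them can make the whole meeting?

Ben free: 11:15-14:00, 14:30-17:00.
Zane free: 11:15-15:15, 15:45-17:00 (invert busy blocks within the working day).
Grace free: 11:45-13:15, 13:30-15:30, 16:00-18:00.
Bashir free: 11:45-18:00 (invert busy blocks within the working day).
Ben and Bashir can make the full 15:30-16:45 slot — that's 2.

2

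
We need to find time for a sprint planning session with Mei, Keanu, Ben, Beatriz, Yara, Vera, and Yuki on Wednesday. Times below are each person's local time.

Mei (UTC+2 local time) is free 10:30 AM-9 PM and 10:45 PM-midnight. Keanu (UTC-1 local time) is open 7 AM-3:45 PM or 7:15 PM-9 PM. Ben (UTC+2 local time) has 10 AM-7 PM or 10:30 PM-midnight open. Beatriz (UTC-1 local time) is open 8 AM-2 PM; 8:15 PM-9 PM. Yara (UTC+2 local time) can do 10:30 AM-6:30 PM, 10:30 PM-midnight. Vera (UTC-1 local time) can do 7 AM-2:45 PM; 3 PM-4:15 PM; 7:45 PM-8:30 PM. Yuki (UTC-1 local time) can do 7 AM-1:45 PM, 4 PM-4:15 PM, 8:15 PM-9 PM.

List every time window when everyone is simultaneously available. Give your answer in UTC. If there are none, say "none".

Mei in UTC: 08:30-19:00, 20:45-22:00 (subtract 2h to convert from UTC+2).
Keanu in UTC: 08:00-16:45, 20:15-22:00 (add 1h to convert from UTC-1).
Ben in UTC: 08:00-17:00, 20:30-22:00 (subtract 2h to convert from UTC+2).
Beatriz in UTC: 09:00-15:00, 21:15-22:00 (add 1h to convert from UTC-1).
Yara in UTC: 08:30-16:30, 20:30-22:00 (subtract 2h to convert from UTC+2).
Vera in UTC: 08:00-15:45, 16:00-17:15, 20:45-21:30 (add 1h to convert from UTC-1).
Yuki in UTC: 08:00-14:45, 17:00-17:15, 21:15-22:00 (add 1h to convert from UTC-1).
Mei ∩ Keanu: 08:30-16:45, 20:45-22:00.
Mei ∩ Keanu ∩ Ben: 08:30-16:45, 20:45-22:00.
Mei ∩ Keanu ∩ Ben ∩ Beatriz: 09:00-15:00, 21:15-22:00.
Mei ∩ Keanu ∩ Ben ∩ Beatriz ∩ Yara: 09:00-15:00, 21:15-22:00.
Mei ∩ Keanu ∩ Ben ∩ Beatriz ∩ Yara ∩ Vera: 09:00-15:00, 21:15-21:30.
Mei ∩ Keanu ∩ Ben ∩ Beatriz ∩ Yara ∩ Vera ∩ Yuki: 09:00-14:45, 21:15-21:30.
So the common availability across everyone is 09:00-14:45, 21:15-21:30.

09:00-14:45, 21:15-21:30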